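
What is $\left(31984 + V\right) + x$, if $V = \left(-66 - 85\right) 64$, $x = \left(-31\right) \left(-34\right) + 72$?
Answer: $23446$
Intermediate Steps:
$x = 1126$ ($x = 1054 + 72 = 1126$)
$V = -9664$ ($V = \left(-151\right) 64 = -9664$)
$\left(31984 + V\right) + x = \left(31984 - 9664\right) + 1126 = 22320 + 1126 = 23446$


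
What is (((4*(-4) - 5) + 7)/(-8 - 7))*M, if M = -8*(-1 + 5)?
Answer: -448/15 ≈ -29.867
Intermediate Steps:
M = -32 (M = -8*4 = -32)
(((4*(-4) - 5) + 7)/(-8 - 7))*M = (((4*(-4) - 5) + 7)/(-8 - 7))*(-32) = (((-16 - 5) + 7)/(-15))*(-32) = ((-21 + 7)*(-1/15))*(-32) = -14*(-1/15)*(-32) = (14/15)*(-32) = -448/15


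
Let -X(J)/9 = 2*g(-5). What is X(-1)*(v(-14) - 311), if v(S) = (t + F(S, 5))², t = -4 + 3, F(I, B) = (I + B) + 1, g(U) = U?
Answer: -20700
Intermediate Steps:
F(I, B) = 1 + B + I (F(I, B) = (B + I) + 1 = 1 + B + I)
t = -1
v(S) = (5 + S)² (v(S) = (-1 + (1 + 5 + S))² = (-1 + (6 + S))² = (5 + S)²)
X(J) = 90 (X(J) = -18*(-5) = -9*(-10) = 90)
X(-1)*(v(-14) - 311) = 90*((5 - 14)² - 311) = 90*((-9)² - 311) = 90*(81 - 311) = 90*(-230) = -20700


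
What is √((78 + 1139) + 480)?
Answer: √1697 ≈ 41.195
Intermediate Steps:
√((78 + 1139) + 480) = √(1217 + 480) = √1697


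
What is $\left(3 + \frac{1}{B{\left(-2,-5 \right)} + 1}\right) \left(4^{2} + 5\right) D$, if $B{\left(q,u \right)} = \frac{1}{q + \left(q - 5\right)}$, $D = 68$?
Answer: $\frac{11781}{2} \approx 5890.5$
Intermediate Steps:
$B{\left(q,u \right)} = \frac{1}{-5 + 2 q}$ ($B{\left(q,u \right)} = \frac{1}{q + \left(-5 + q\right)} = \frac{1}{-5 + 2 q}$)
$\left(3 + \frac{1}{B{\left(-2,-5 \right)} + 1}\right) \left(4^{2} + 5\right) D = \left(3 + \frac{1}{\frac{1}{-5 + 2 \left(-2\right)} + 1}\right) \left(4^{2} + 5\right) 68 = \left(3 + \frac{1}{\frac{1}{-5 - 4} + 1}\right) \left(16 + 5\right) 68 = \left(3 + \frac{1}{\frac{1}{-9} + 1}\right) 21 \cdot 68 = \left(3 + \frac{1}{- \frac{1}{9} + 1}\right) 21 \cdot 68 = \left(3 + \frac{1}{\frac{8}{9}}\right) 21 \cdot 68 = \left(3 + \frac{9}{8}\right) 21 \cdot 68 = \frac{33}{8} \cdot 21 \cdot 68 = \frac{693}{8} \cdot 68 = \frac{11781}{2}$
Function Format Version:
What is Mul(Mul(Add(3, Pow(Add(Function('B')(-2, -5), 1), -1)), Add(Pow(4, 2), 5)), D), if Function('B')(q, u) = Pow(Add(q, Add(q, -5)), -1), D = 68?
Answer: Rational(11781, 2) ≈ 5890.5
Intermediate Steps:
Function('B')(q, u) = Pow(Add(-5, Mul(2, q)), -1) (Function('B')(q, u) = Pow(Add(q, Add(-5, q)), -1) = Pow(Add(-5, Mul(2, q)), -1))
Mul(Mul(Add(3, Pow(Add(Function('B')(-2, -5), 1), -1)), Add(Pow(4, 2), 5)), D) = Mul(Mul(Add(3, Pow(Add(Pow(Add(-5, Mul(2, -2)), -1), 1), -1)), Add(Pow(4, 2), 5)), 68) = Mul(Mul(Add(3, Pow(Add(Pow(Add(-5, -4), -1), 1), -1)), Add(16, 5)), 68) = Mul(Mul(Add(3, Pow(Add(Pow(-9, -1), 1), -1)), 21), 68) = Mul(Mul(Add(3, Pow(Add(Rational(-1, 9), 1), -1)), 21), 68) = Mul(Mul(Add(3, Pow(Rational(8, 9), -1)), 21), 68) = Mul(Mul(Add(3, Rational(9, 8)), 21), 68) = Mul(Mul(Rational(33, 8), 21), 68) = Mul(Rational(693, 8), 68) = Rational(11781, 2)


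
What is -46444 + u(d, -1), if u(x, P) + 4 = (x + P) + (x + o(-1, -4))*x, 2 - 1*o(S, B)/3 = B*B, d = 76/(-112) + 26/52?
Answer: -36410251/784 ≈ -46442.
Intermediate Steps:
d = -5/28 (d = 76*(-1/112) + 26*(1/52) = -19/28 + ½ = -5/28 ≈ -0.17857)
o(S, B) = 6 - 3*B² (o(S, B) = 6 - 3*B*B = 6 - 3*B²)
u(x, P) = -4 + P + x + x*(-42 + x) (u(x, P) = -4 + ((x + P) + (x + (6 - 3*(-4)²))*x) = -4 + ((P + x) + (x + (6 - 3*16))*x) = -4 + ((P + x) + (x + (6 - 48))*x) = -4 + ((P + x) + (x - 42)*x) = -4 + ((P + x) + (-42 + x)*x) = -4 + ((P + x) + x*(-42 + x)) = -4 + (P + x + x*(-42 + x)) = -4 + P + x + x*(-42 + x))
-46444 + u(d, -1) = -46444 + (-4 - 1 + (-5/28)² - 41*(-5/28)) = -46444 + (-4 - 1 + 25/784 + 205/28) = -46444 + 1845/784 = -36410251/784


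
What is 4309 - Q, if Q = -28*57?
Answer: 5905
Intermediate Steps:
Q = -1596
4309 - Q = 4309 - 1*(-1596) = 4309 + 1596 = 5905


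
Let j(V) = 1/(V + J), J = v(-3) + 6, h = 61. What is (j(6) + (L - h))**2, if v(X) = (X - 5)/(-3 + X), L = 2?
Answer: 5555449/1600 ≈ 3472.2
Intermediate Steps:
v(X) = (-5 + X)/(-3 + X)
J = 22/3 (J = (-5 - 3)/(-3 - 3) + 6 = -8/(-6) + 6 = -1/6*(-8) + 6 = 4/3 + 6 = 22/3 ≈ 7.3333)
j(V) = 1/(22/3 + V) (j(V) = 1/(V + 22/3) = 1/(22/3 + V))
(j(6) + (L - h))**2 = (3/(22 + 3*6) + (2 - 1*61))**2 = (3/(22 + 18) + (2 - 61))**2 = (3/40 - 59)**2 = (-2357/40)**2 = 5555449/1600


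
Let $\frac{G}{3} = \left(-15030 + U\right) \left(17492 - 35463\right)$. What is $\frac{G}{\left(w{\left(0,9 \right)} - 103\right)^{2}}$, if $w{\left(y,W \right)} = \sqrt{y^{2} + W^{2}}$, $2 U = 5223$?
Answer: $\frac{1339037181}{17672} \approx 75772.0$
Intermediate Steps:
$U = \frac{5223}{2}$ ($U = \frac{1}{2} \cdot 5223 = \frac{5223}{2} \approx 2611.5$)
$w{\left(y,W \right)} = \sqrt{W^{2} + y^{2}}$
$G = \frac{1339037181}{2}$ ($G = 3 \left(-15030 + \frac{5223}{2}\right) \left(17492 - 35463\right) = 3 \left(\left(- \frac{24837}{2}\right) \left(-17971\right)\right) = 3 \cdot \frac{446345727}{2} = \frac{1339037181}{2} \approx 6.6952 \cdot 10^{8}$)
$\frac{G}{\left(w{\left(0,9 \right)} - 103\right)^{2}} = \frac{1339037181}{2 \left(\sqrt{9^{2} + 0^{2}} - 103\right)^{2}} = \frac{1339037181}{2 \left(\sqrt{81 + 0} - 103\right)^{2}} = \frac{1339037181}{2 \left(\sqrt{81} - 103\right)^{2}} = \frac{1339037181}{2 \left(9 - 103\right)^{2}} = \frac{1339037181}{2 \left(-94\right)^{2}} = \frac{1339037181}{2 \cdot 8836} = \frac{1339037181}{2} \cdot \frac{1}{8836} = \frac{1339037181}{17672}$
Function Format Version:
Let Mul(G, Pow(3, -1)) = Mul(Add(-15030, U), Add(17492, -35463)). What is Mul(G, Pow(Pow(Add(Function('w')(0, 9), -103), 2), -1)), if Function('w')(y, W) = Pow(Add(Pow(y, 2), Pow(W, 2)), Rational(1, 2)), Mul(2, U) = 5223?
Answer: Rational(1339037181, 17672) ≈ 75772.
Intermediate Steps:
U = Rational(5223, 2) (U = Mul(Rational(1, 2), 5223) = Rational(5223, 2) ≈ 2611.5)
Function('w')(y, W) = Pow(Add(Pow(W, 2), Pow(y, 2)), Rational(1, 2))
G = Rational(1339037181, 2) (G = Mul(3, Mul(Add(-15030, Rational(5223, 2)), Add(17492, -35463))) = Mul(3, Mul(Rational(-24837, 2), -17971)) = Mul(3, Rational(446345727, 2)) = Rational(1339037181, 2) ≈ 6.6952e+8)
Mul(G, Pow(Pow(Add(Function('w')(0, 9), -103), 2), -1)) = Mul(Rational(1339037181, 2), Pow(Pow(Add(Pow(Add(Pow(9, 2), Pow(0, 2)), Rational(1, 2)), -103), 2), -1)) = Mul(Rational(1339037181, 2), Pow(Pow(Add(Pow(Add(81, 0), Rational(1, 2)), -103), 2), -1)) = Mul(Rational(1339037181, 2), Pow(Pow(Add(Pow(81, Rational(1, 2)), -103), 2), -1)) = Mul(Rational(1339037181, 2), Pow(Pow(Add(9, -103), 2), -1)) = Mul(Rational(1339037181, 2), Pow(Pow(-94, 2), -1)) = Mul(Rational(1339037181, 2), Pow(8836, -1)) = Mul(Rational(1339037181, 2), Rational(1, 8836)) = Rational(1339037181, 17672)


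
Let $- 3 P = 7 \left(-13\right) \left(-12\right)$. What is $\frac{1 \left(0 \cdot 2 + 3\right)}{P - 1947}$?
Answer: $- \frac{3}{2311} \approx -0.0012981$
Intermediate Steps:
$P = -364$ ($P = - \frac{7 \left(-13\right) \left(-12\right)}{3} = - \frac{\left(-91\right) \left(-12\right)}{3} = \left(- \frac{1}{3}\right) 1092 = -364$)
$\frac{1 \left(0 \cdot 2 + 3\right)}{P - 1947} = \frac{1 \left(0 \cdot 2 + 3\right)}{-364 - 1947} = \frac{1 \left(0 + 3\right)}{-2311} = - \frac{1 \cdot 3}{2311} = \left(- \frac{1}{2311}\right) 3 = - \frac{3}{2311}$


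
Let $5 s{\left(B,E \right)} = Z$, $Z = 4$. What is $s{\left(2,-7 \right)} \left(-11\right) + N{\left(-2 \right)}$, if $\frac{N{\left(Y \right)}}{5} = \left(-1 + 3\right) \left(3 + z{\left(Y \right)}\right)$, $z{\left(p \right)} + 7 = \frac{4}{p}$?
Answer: $- \frac{344}{5} \approx -68.8$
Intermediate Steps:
$z{\left(p \right)} = -7 + \frac{4}{p}$
$s{\left(B,E \right)} = \frac{4}{5}$ ($s{\left(B,E \right)} = \frac{1}{5} \cdot 4 = \frac{4}{5}$)
$N{\left(Y \right)} = -40 + \frac{40}{Y}$ ($N{\left(Y \right)} = 5 \left(-1 + 3\right) \left(3 - \left(7 - \frac{4}{Y}\right)\right) = 5 \cdot 2 \left(-4 + \frac{4}{Y}\right) = 5 \left(-8 + \frac{8}{Y}\right) = -40 + \frac{40}{Y}$)
$s{\left(2,-7 \right)} \left(-11\right) + N{\left(-2 \right)} = \frac{4}{5} \left(-11\right) - \left(40 - \frac{40}{-2}\right) = - \frac{44}{5} + \left(-40 + 40 \left(- \frac{1}{2}\right)\right) = - \frac{44}{5} - 60 = - \frac{344}{5}$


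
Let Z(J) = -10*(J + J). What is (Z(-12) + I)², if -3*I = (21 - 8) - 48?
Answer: 570025/9 ≈ 63336.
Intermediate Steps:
I = 35/3 (I = -((21 - 8) - 48)/3 = -(13 - 48)/3 = -⅓*(-35) = 35/3 ≈ 11.667)
Z(J) = -20*J
(Z(-12) + I)² = (-20*(-12) + 35/3)² = (240 + 35/3)² = (755/3)² = 570025/9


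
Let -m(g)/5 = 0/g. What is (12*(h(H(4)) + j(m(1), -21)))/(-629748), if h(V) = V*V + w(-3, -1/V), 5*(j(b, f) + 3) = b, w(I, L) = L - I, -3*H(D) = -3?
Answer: 0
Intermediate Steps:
H(D) = 1 (H(D) = -⅓*(-3) = 1)
m(g) = 0 (m(g) = -0/g = -5*0 = 0)
j(b, f) = -3 + b/5
h(V) = 3 + V² - 1/V (h(V) = V*V + (-1/V - 1*(-3)) = V² + (-1/V + 3) = V² + (3 - 1/V) = 3 + V² - 1/V)
(12*(h(H(4)) + j(m(1), -21)))/(-629748) = (12*((3 + 1² - 1/1) + (-3 + (⅕)*0)))/(-629748) = (12*((3 + 1 - 1*1) + (-3 + 0)))*(-1/629748) = (12*((3 + 1 - 1) - 3))*(-1/629748) = (12*(3 - 3))*(-1/629748) = (12*0)*(-1/629748) = 0*(-1/629748) = 0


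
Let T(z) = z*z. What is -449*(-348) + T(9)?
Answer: 156333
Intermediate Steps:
T(z) = z²
-449*(-348) + T(9) = -449*(-348) + 9² = 156252 + 81 = 156333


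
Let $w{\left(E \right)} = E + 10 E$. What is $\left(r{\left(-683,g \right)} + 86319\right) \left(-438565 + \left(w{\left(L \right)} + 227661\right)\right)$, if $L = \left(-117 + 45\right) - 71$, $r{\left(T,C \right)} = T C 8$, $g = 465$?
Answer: $521512260357$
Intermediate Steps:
$r{\left(T,C \right)} = 8 C T$ ($r{\left(T,C \right)} = C T 8 = 8 C T$)
$L = -143$ ($L = -72 - 71 = -143$)
$w{\left(E \right)} = 11 E$
$\left(r{\left(-683,g \right)} + 86319\right) \left(-438565 + \left(w{\left(L \right)} + 227661\right)\right) = \left(8 \cdot 465 \left(-683\right) + 86319\right) \left(-438565 + \left(11 \left(-143\right) + 227661\right)\right) = \left(-2540760 + 86319\right) \left(-438565 + \left(-1573 + 227661\right)\right) = - 2454441 \left(-438565 + 226088\right) = \left(-2454441\right) \left(-212477\right) = 521512260357$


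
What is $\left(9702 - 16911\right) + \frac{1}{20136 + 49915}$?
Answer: $- \frac{504997658}{70051} \approx -7209.0$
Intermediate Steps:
$\left(9702 - 16911\right) + \frac{1}{20136 + 49915} = \left(9702 - 16911\right) + \frac{1}{70051} = -7209 + \frac{1}{70051} = - \frac{504997658}{70051}$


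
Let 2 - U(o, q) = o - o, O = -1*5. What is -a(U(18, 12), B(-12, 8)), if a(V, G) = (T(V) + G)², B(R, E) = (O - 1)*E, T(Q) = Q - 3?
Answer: -2401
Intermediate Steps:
O = -5
T(Q) = -3 + Q
U(o, q) = 2 (U(o, q) = 2 - (o - o) = 2 - 1*0 = 2 + 0 = 2)
B(R, E) = -6*E (B(R, E) = (-5 - 1)*E = -6*E)
a(V, G) = (-3 + G + V)² (a(V, G) = ((-3 + V) + G)² = (-3 + G + V)²)
-a(U(18, 12), B(-12, 8)) = -(-3 - 6*8 + 2)² = -(-3 - 48 + 2)² = -1*(-49)² = -1*2401 = -2401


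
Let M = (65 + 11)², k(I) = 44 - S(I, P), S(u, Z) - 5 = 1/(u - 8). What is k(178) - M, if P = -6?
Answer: -975291/170 ≈ -5737.0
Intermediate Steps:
S(u, Z) = 5 + 1/(-8 + u) (S(u, Z) = 5 + 1/(u - 8) = 5 + 1/(-8 + u))
k(I) = 44 - (-39 + 5*I)/(-8 + I)
M = 5776 (M = 76² = 5776)
k(178) - M = (-313 + 39*178)/(-8 + 178) - 1*5776 = (-313 + 6942)/170 - 5776 = (1/170)*6629 - 5776 = 6629/170 - 5776 = -975291/170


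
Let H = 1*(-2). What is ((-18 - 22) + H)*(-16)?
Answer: 672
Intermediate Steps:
H = -2
((-18 - 22) + H)*(-16) = ((-18 - 22) - 2)*(-16) = (-40 - 2)*(-16) = -42*(-16) = 672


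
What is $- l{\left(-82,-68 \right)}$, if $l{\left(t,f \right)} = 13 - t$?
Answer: $-95$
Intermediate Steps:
$- l{\left(-82,-68 \right)} = - (13 - -82) = - (13 + 82) = \left(-1\right) 95 = -95$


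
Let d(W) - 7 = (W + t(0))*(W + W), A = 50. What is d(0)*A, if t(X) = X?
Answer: 350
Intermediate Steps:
d(W) = 7 + 2*W**2 (d(W) = 7 + (W + 0)*(W + W) = 7 + W*(2*W) = 7 + 2*W**2)
d(0)*A = (7 + 2*0**2)*50 = (7 + 2*0)*50 = (7 + 0)*50 = 7*50 = 350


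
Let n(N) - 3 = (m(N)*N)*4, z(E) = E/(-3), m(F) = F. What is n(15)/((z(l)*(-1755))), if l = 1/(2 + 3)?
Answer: 301/39 ≈ 7.7179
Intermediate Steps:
l = 1/5 ≈ 0.20000
z(E) = -E/3 (z(E) = E*(-1/3) = -E/3)
n(N) = 3 + 4*N**2 (n(N) = 3 + (N*N)*4 = 3 + N**2*4 = 3 + 4*N**2)
n(15)/((z(l)*(-1755))) = (3 + 4*15**2)/((-1/3*1/5*(-1755))) = (3 + 4*225)/((-1/15*(-1755))) = (3 + 900)/117 = 903*(1/117) = 301/39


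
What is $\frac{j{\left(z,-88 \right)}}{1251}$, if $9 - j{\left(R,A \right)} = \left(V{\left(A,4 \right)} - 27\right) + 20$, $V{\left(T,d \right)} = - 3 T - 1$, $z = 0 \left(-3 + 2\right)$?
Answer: $- \frac{247}{1251} \approx -0.19744$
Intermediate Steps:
$z = 0$ ($z = 0 \left(-1\right) = 0$)
$V{\left(T,d \right)} = -1 - 3 T$
$j{\left(R,A \right)} = 17 + 3 A$ ($j{\left(R,A \right)} = 9 - \left(\left(\left(-1 - 3 A\right) - 27\right) + 20\right) = 9 - \left(\left(-28 - 3 A\right) + 20\right) = 9 - \left(-8 - 3 A\right) = 9 + \left(8 + 3 A\right) = 17 + 3 A$)
$\frac{j{\left(z,-88 \right)}}{1251} = \frac{17 + 3 \left(-88\right)}{1251} = \left(17 - 264\right) \frac{1}{1251} = \left(-247\right) \frac{1}{1251} = - \frac{247}{1251}$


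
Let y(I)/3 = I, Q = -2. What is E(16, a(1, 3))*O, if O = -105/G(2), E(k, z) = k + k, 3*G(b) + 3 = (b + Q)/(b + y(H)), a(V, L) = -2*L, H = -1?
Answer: 3360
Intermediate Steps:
y(I) = 3*I
G(b) = -1 + (-2 + b)/(3*(-3 + b)) (G(b) = -1 + ((b - 2)/(b + 3*(-1)))/3 = -1 + ((-2 + b)/(b - 3))/3 = -1 + ((-2 + b)/(-3 + b))/3 = -1 + (-2 + b)/(3*(-3 + b)))
E(k, z) = 2*k
O = 105 (O = -105*3*(-3 + 2)/(7 - 2*2) = -105*(-3/(7 - 4)) = -105/((⅓)*(-1)*3) = -105/(-1) = -105*(-1) = 105)
E(16, a(1, 3))*O = (2*16)*105 = 32*105 = 3360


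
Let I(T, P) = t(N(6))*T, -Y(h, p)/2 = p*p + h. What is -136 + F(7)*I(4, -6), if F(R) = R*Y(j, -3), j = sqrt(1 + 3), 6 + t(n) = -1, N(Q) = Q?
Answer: 4176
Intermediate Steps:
t(n) = -7 (t(n) = -6 - 1 = -7)
j = 2 (j = sqrt(4) = 2)
Y(h, p) = -2*h - 2*p**2 (Y(h, p) = -2*(p*p + h) = -2*(p**2 + h) = -2*(h + p**2) = -2*h - 2*p**2)
F(R) = -22*R (F(R) = R*(-2*2 - 2*(-3)**2) = R*(-4 - 2*9) = R*(-4 - 18) = R*(-22) = -22*R)
I(T, P) = -7*T
-136 + F(7)*I(4, -6) = -136 + (-22*7)*(-7*4) = -136 - 154*(-28) = -136 + 4312 = 4176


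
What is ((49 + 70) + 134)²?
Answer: 64009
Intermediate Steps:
((49 + 70) + 134)² = (119 + 134)² = 253² = 64009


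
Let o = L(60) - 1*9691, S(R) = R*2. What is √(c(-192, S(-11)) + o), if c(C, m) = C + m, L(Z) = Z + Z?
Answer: I*√9785 ≈ 98.919*I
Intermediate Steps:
L(Z) = 2*Z
S(R) = 2*R
o = -9571 (o = 2*60 - 1*9691 = 120 - 9691 = -9571)
√(c(-192, S(-11)) + o) = √((-192 + 2*(-11)) - 9571) = √((-192 - 22) - 9571) = √(-214 - 9571) = √(-9785) = I*√9785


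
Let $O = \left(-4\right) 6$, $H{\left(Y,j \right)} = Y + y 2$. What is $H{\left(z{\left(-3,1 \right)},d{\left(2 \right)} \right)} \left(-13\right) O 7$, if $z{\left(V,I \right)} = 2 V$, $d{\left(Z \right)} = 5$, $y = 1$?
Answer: $-8736$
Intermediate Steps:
$H{\left(Y,j \right)} = 2 + Y$ ($H{\left(Y,j \right)} = Y + 1 \cdot 2 = Y + 2 = 2 + Y$)
$O = -24$
$H{\left(z{\left(-3,1 \right)},d{\left(2 \right)} \right)} \left(-13\right) O 7 = \left(2 + 2 \left(-3\right)\right) \left(-13\right) \left(\left(-24\right) 7\right) = \left(2 - 6\right) \left(-13\right) \left(-168\right) = \left(-4\right) \left(-13\right) \left(-168\right) = 52 \left(-168\right) = -8736$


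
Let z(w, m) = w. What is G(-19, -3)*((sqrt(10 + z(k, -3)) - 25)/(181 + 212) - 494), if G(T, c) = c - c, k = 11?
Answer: 0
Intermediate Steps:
G(T, c) = 0
G(-19, -3)*((sqrt(10 + z(k, -3)) - 25)/(181 + 212) - 494) = 0*((sqrt(10 + 11) - 25)/(181 + 212) - 494) = 0*((sqrt(21) - 25)/393 - 494) = 0*((-25 + sqrt(21))*(1/393) - 494) = 0*((-25/393 + sqrt(21)/393) - 494) = 0*(-194167/393 + sqrt(21)/393) = 0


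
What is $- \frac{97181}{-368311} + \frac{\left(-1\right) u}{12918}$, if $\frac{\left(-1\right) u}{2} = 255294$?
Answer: $\frac{31551760171}{792973583} \approx 39.789$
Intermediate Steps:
$u = -510588$ ($u = \left(-2\right) 255294 = -510588$)
$- \frac{97181}{-368311} + \frac{\left(-1\right) u}{12918} = - \frac{97181}{-368311} + \frac{\left(-1\right) \left(-510588\right)}{12918} = \left(-97181\right) \left(- \frac{1}{368311}\right) + 510588 \cdot \frac{1}{12918} = \frac{97181}{368311} + \frac{85098}{2153} = \frac{31551760171}{792973583}$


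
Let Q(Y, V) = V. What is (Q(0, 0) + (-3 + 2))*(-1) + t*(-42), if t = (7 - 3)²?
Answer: -671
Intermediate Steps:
t = 16 (t = 4² = 16)
(Q(0, 0) + (-3 + 2))*(-1) + t*(-42) = (0 + (-3 + 2))*(-1) + 16*(-42) = (0 - 1)*(-1) - 672 = -1*(-1) - 672 = 1 - 672 = -671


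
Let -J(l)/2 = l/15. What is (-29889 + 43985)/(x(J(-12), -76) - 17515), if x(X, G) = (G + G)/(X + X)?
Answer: -28192/35125 ≈ -0.80262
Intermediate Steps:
J(l) = -2*l/15
x(X, G) = G/X (x(X, G) = (2*G)/((2*X)) = (2*G)*(1/(2*X)) = G/X)
(-29889 + 43985)/(x(J(-12), -76) - 17515) = (-29889 + 43985)/(-76/((-2/15*(-12))) - 17515) = 14096/(-76/8/5 - 17515) = 14096/(-76*5/8 - 17515) = 14096/(-95/2 - 17515) = 14096/(-35125/2) = 14096*(-2/35125) = -28192/35125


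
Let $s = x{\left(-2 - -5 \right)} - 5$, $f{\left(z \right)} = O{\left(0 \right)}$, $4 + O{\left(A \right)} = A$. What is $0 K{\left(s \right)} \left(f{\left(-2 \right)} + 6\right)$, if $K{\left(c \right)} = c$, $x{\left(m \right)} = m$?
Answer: $0$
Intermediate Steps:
$O{\left(A \right)} = -4 + A$
$f{\left(z \right)} = -4$ ($f{\left(z \right)} = -4 + 0 = -4$)
$s = -2$ ($s = \left(-2 - -5\right) - 5 = \left(-2 + 5\right) - 5 = 3 - 5 = -2$)
$0 K{\left(s \right)} \left(f{\left(-2 \right)} + 6\right) = 0 \left(-2\right) \left(-4 + 6\right) = 0 \cdot 2 = 0$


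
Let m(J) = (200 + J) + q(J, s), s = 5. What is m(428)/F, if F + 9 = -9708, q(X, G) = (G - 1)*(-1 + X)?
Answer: -2336/9717 ≈ -0.24040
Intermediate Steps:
q(X, G) = (-1 + G)*(-1 + X)
F = -9717 (F = -9 - 9708 = -9717)
m(J) = 196 + 5*J (m(J) = (200 + J) + (1 - 1*5 - J + 5*J) = (200 + J) + (1 - 5 - J + 5*J) = (200 + J) + (-4 + 4*J) = 196 + 5*J)
m(428)/F = (196 + 5*428)/(-9717) = (196 + 2140)*(-1/9717) = 2336*(-1/9717) = -2336/9717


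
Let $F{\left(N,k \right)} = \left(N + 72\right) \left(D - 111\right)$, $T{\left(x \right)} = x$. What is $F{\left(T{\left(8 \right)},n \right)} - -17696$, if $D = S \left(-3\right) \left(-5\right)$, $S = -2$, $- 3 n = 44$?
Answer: $6416$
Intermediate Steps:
$n = - \frac{44}{3}$ ($n = \left(- \frac{1}{3}\right) 44 = - \frac{44}{3} \approx -14.667$)
$D = -30$ ($D = \left(-2\right) \left(-3\right) \left(-5\right) = 6 \left(-5\right) = -30$)
$F{\left(N,k \right)} = -10152 - 141 N$ ($F{\left(N,k \right)} = \left(N + 72\right) \left(-30 - 111\right) = \left(72 + N\right) \left(-141\right) = -10152 - 141 N$)
$F{\left(T{\left(8 \right)},n \right)} - -17696 = \left(-10152 - 1128\right) - -17696 = \left(-10152 - 1128\right) + 17696 = -11280 + 17696 = 6416$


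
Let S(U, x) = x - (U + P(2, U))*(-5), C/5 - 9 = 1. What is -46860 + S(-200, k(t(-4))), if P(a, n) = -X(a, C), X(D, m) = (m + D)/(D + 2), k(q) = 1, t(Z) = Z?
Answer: -47924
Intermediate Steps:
C = 50 (C = 45 + 5*1 = 45 + 5 = 50)
X(D, m) = (D + m)/(2 + D)
P(a, n) = -(50 + a)/(2 + a) (P(a, n) = -(a + 50)/(2 + a) = -(50 + a)/(2 + a))
S(U, x) = -65 + x + 5*U (S(U, x) = x - (U + (-50 - 1*2)/(2 + 2))*(-5) = x - (U + (-50 - 2)/4)*(-5) = x - (U + (¼)*(-52))*(-5) = x - (U - 13)*(-5) = x - (-13 + U)*(-5) = x - (65 - 5*U) = x + (-65 + 5*U) = -65 + x + 5*U)
-46860 + S(-200, k(t(-4))) = -46860 + (-65 + 1 + 5*(-200)) = -46860 + (-65 + 1 - 1000) = -46860 - 1064 = -47924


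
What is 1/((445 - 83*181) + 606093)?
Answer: 1/591515 ≈ 1.6906e-6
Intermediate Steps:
1/((445 - 83*181) + 606093) = 1/((445 - 15023) + 606093) = 1/(-14578 + 606093) = 1/591515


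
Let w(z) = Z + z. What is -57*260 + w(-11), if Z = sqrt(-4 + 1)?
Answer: -14831 + I*sqrt(3) ≈ -14831.0 + 1.732*I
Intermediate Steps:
Z = I*sqrt(3) (Z = sqrt(-3) = I*sqrt(3) ≈ 1.732*I)
w(z) = z + I*sqrt(3) (w(z) = I*sqrt(3) + z = z + I*sqrt(3))
-57*260 + w(-11) = -57*260 + (-11 + I*sqrt(3)) = -14820 + (-11 + I*sqrt(3)) = -14831 + I*sqrt(3)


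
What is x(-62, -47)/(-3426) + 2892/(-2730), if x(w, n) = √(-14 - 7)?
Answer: -482/455 - I*√21/3426 ≈ -1.0593 - 0.0013376*I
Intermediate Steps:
x(w, n) = I*√21 (x(w, n) = √(-21) = I*√21)
x(-62, -47)/(-3426) + 2892/(-2730) = (I*√21)/(-3426) + 2892/(-2730) = (I*√21)*(-1/3426) + 2892*(-1/2730) = -I*√21/3426 - 482/455 = -482/455 - I*√21/3426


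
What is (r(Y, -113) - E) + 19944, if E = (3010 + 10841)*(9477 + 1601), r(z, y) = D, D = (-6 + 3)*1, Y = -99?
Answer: -153421437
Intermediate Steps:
D = -3 (D = -3*1 = -3)
r(z, y) = -3
E = 153441378 (E = 13851*11078 = 153441378)
(r(Y, -113) - E) + 19944 = (-3 - 1*153441378) + 19944 = (-3 - 153441378) + 19944 = -153441381 + 19944 = -153421437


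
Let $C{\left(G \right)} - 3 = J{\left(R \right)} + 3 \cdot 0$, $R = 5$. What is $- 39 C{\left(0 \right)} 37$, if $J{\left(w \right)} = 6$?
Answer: $-12987$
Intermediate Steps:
$C{\left(G \right)} = 9$ ($C{\left(G \right)} = 3 + \left(6 + 3 \cdot 0\right) = 3 + \left(6 + 0\right) = 3 + 6 = 9$)
$- 39 C{\left(0 \right)} 37 = \left(-39\right) 9 \cdot 37 = \left(-351\right) 37 = -12987$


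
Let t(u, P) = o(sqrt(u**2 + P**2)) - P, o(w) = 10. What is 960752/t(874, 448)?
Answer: -480376/219 ≈ -2193.5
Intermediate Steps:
t(u, P) = 10 - P
960752/t(874, 448) = 960752/(10 - 1*448) = 960752/(10 - 448) = 960752/(-438) = 960752*(-1/438) = -480376/219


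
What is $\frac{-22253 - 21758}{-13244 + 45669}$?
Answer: $- \frac{44011}{32425} \approx -1.3573$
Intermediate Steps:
$\frac{-22253 - 21758}{-13244 + 45669} = - \frac{44011}{32425}$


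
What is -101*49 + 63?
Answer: -4886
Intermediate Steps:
-101*49 + 63 = -4949 + 63 = -4886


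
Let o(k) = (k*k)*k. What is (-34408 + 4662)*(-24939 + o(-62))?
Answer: 7831140182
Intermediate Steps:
o(k) = k³ (o(k) = k²*k = k³)
(-34408 + 4662)*(-24939 + o(-62)) = (-34408 + 4662)*(-24939 + (-62)³) = -29746*(-24939 - 238328) = -29746*(-263267) = 7831140182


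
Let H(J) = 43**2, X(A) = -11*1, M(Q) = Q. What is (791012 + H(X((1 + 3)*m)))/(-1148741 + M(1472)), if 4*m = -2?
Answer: -264287/382423 ≈ -0.69109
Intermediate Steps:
m = -1/2 (m = (1/4)*(-2) = -1/2 ≈ -0.50000)
X(A) = -11
H(J) = 1849
(791012 + H(X((1 + 3)*m)))/(-1148741 + M(1472)) = (791012 + 1849)/(-1148741 + 1472) = 792861/(-1147269) = 792861*(-1/1147269) = -264287/382423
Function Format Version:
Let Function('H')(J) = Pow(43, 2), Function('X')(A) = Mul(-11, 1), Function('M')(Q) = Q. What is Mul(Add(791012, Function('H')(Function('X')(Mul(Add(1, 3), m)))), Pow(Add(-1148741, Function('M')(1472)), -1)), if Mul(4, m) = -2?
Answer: Rational(-264287, 382423) ≈ -0.69109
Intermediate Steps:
m = Rational(-1, 2) (m = Mul(Rational(1, 4), -2) = Rational(-1, 2) ≈ -0.50000)
Function('X')(A) = -11
Function('H')(J) = 1849
Mul(Add(791012, Function('H')(Function('X')(Mul(Add(1, 3), m)))), Pow(Add(-1148741, Function('M')(1472)), -1)) = Mul(Add(791012, 1849), Pow(Add(-1148741, 1472), -1)) = Mul(792861, Pow(-1147269, -1)) = Mul(792861, Rational(-1, 1147269)) = Rational(-264287, 382423)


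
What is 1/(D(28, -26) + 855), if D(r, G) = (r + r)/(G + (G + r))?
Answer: 3/2558 ≈ 0.0011728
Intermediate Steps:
D(r, G) = 2*r/(r + 2*G) (D(r, G) = (2*r)/(r + 2*G) = 2*r/(r + 2*G))
1/(D(28, -26) + 855) = 1/(2*28/(28 + 2*(-26)) + 855) = 1/(2*28/(28 - 52) + 855) = 1/(2*28/(-24) + 855) = 1/(2*28*(-1/24) + 855) = 1/(-7/3 + 855) = 1/(2558/3) = 3/2558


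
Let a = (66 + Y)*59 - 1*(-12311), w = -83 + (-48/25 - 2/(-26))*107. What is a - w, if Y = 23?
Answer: 5798718/325 ≈ 17842.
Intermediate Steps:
w = -91068/325 (w = -83 + (-48*1/25 - 2*(-1/26))*107 = -83 + (-48/25 + 1/13)*107 = -83 - 599/325*107 = -83 - 64093/325 = -91068/325 ≈ -280.21)
a = 17562 (a = (66 + 23)*59 - 1*(-12311) = 89*59 + 12311 = 5251 + 12311 = 17562)
a - w = 17562 - 1*(-91068/325) = 17562 + 91068/325 = 5798718/325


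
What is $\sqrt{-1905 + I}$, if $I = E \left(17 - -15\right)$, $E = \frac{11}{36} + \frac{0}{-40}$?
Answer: $\frac{i \sqrt{17057}}{3} \approx 43.534 i$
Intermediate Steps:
$E = \frac{11}{36}$ ($E = 11 \cdot \frac{1}{36} + 0 \left(- \frac{1}{40}\right) = \frac{11}{36} + 0 = \frac{11}{36} \approx 0.30556$)
$I = \frac{88}{9}$ ($I = \frac{11 \left(17 - -15\right)}{36} = \frac{11 \left(17 + 15\right)}{36} = \frac{11}{36} \cdot 32 = \frac{88}{9} \approx 9.7778$)
$\sqrt{-1905 + I} = \sqrt{-1905 + \frac{88}{9}} = \sqrt{- \frac{17057}{9}} = \frac{i \sqrt{17057}}{3}$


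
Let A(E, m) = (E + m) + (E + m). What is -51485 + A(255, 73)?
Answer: -50829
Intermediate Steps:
A(E, m) = 2*E + 2*m
-51485 + A(255, 73) = -51485 + (2*255 + 2*73) = -51485 + (510 + 146) = -51485 + 656 = -50829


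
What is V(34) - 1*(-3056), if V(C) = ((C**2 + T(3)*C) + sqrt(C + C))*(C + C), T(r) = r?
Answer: 88600 + 136*sqrt(17) ≈ 89161.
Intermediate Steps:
V(C) = 2*C*(C**2 + 3*C + sqrt(2)*sqrt(C)) (V(C) = ((C**2 + 3*C) + sqrt(C + C))*(C + C) = ((C**2 + 3*C) + sqrt(2*C))*(2*C) = ((C**2 + 3*C) + sqrt(2)*sqrt(C))*(2*C) = (C**2 + 3*C + sqrt(2)*sqrt(C))*(2*C) = 2*C*(C**2 + 3*C + sqrt(2)*sqrt(C)))
V(34) - 1*(-3056) = (2*34**3 + 6*34**2 + 2*sqrt(2)*34**(3/2)) - 1*(-3056) = (2*39304 + 6*1156 + 2*sqrt(2)*(34*sqrt(34))) + 3056 = (78608 + 6936 + 136*sqrt(17)) + 3056 = (85544 + 136*sqrt(17)) + 3056 = 88600 + 136*sqrt(17)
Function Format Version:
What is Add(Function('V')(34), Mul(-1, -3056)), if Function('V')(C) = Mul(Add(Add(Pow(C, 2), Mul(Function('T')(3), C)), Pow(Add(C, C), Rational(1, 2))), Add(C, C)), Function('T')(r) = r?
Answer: Add(88600, Mul(136, Pow(17, Rational(1, 2)))) ≈ 89161.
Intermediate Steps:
Function('V')(C) = Mul(2, C, Add(Pow(C, 2), Mul(3, C), Mul(Pow(2, Rational(1, 2)), Pow(C, Rational(1, 2))))) (Function('V')(C) = Mul(Add(Add(Pow(C, 2), Mul(3, C)), Pow(Add(C, C), Rational(1, 2))), Add(C, C)) = Mul(Add(Add(Pow(C, 2), Mul(3, C)), Pow(Mul(2, C), Rational(1, 2))), Mul(2, C)) = Mul(Add(Add(Pow(C, 2), Mul(3, C)), Mul(Pow(2, Rational(1, 2)), Pow(C, Rational(1, 2)))), Mul(2, C)) = Mul(Add(Pow(C, 2), Mul(3, C), Mul(Pow(2, Rational(1, 2)), Pow(C, Rational(1, 2)))), Mul(2, C)) = Mul(2, C, Add(Pow(C, 2), Mul(3, C), Mul(Pow(2, Rational(1, 2)), Pow(C, Rational(1, 2))))))
Add(Function('V')(34), Mul(-1, -3056)) = Add(Add(Mul(2, Pow(34, 3)), Mul(6, Pow(34, 2)), Mul(2, Pow(2, Rational(1, 2)), Pow(34, Rational(3, 2)))), Mul(-1, -3056)) = Add(Add(Mul(2, 39304), Mul(6, 1156), Mul(2, Pow(2, Rational(1, 2)), Mul(34, Pow(34, Rational(1, 2))))), 3056) = Add(Add(78608, 6936, Mul(136, Pow(17, Rational(1, 2)))), 3056) = Add(Add(85544, Mul(136, Pow(17, Rational(1, 2)))), 3056) = Add(88600, Mul(136, Pow(17, Rational(1, 2))))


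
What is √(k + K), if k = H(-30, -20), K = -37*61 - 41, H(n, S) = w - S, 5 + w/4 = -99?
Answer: I*√2694 ≈ 51.904*I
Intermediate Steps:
w = -416 (w = -20 + 4*(-99) = -20 - 396 = -416)
H(n, S) = -416 - S
K = -2298 (K = -2257 - 41 = -2298)
k = -396 (k = -416 - 1*(-20) = -416 + 20 = -396)
√(k + K) = √(-396 - 2298) = √(-2694) = I*√2694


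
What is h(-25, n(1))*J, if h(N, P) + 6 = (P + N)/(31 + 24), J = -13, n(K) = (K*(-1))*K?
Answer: 4628/55 ≈ 84.146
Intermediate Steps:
n(K) = -K² (n(K) = (-K)*K = -K²)
h(N, P) = -6 + N/55 + P/55 (h(N, P) = -6 + (P + N)/(31 + 24) = -6 + (N + P)/55 = -6 + (N + P)*(1/55) = -6 + (N/55 + P/55) = -6 + N/55 + P/55)
h(-25, n(1))*J = (-6 + (1/55)*(-25) + (-1*1²)/55)*(-13) = (-6 - 5/11 + (-1*1)/55)*(-13) = (-6 - 5/11 + (1/55)*(-1))*(-13) = (-6 - 5/11 - 1/55)*(-13) = -356/55*(-13) = 4628/55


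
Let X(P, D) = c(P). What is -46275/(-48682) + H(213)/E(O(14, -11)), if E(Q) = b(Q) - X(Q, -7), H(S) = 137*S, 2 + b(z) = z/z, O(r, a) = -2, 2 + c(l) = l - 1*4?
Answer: 1420913367/340774 ≈ 4169.7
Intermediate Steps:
c(l) = -6 + l (c(l) = -2 + (l - 1*4) = -2 + (l - 4) = -2 + (-4 + l) = -6 + l)
X(P, D) = -6 + P
b(z) = -1 (b(z) = -2 + z/z = -2 + 1 = -1)
E(Q) = 5 - Q (E(Q) = -1 - (-6 + Q) = -1 + (6 - Q) = 5 - Q)
-46275/(-48682) + H(213)/E(O(14, -11)) = -46275/(-48682) + (137*213)/(5 - 1*(-2)) = -46275*(-1/48682) + 29181/(5 + 2) = 46275/48682 + 29181/7 = 1420913367/340774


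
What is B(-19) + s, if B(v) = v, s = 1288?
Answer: 1269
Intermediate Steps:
B(-19) + s = -19 + 1288 = 1269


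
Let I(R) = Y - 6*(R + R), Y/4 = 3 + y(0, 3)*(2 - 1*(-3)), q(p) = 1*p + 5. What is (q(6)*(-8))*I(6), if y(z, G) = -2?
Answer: 8800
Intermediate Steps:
q(p) = 5 + p (q(p) = p + 5 = 5 + p)
Y = -28 (Y = 4*(3 - 2*(2 - 1*(-3))) = 4*(3 - 2*(2 + 3)) = 4*(3 - 2*5) = 4*(3 - 10) = 4*(-7) = -28)
I(R) = -28 - 12*R (I(R) = -28 - 6*(R + R) = -28 - 6*2*R = -28 - 12*R)
(q(6)*(-8))*I(6) = ((5 + 6)*(-8))*(-28 - 12*6) = (11*(-8))*(-28 - 72) = -88*(-100) = 8800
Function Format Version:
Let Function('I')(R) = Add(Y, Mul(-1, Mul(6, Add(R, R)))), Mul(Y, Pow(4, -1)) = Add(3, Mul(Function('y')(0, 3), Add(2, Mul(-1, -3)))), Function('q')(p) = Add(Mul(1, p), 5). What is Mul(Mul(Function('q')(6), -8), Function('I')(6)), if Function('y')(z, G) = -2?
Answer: 8800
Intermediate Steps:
Function('q')(p) = Add(5, p) (Function('q')(p) = Add(p, 5) = Add(5, p))
Y = -28 (Y = Mul(4, Add(3, Mul(-2, Add(2, Mul(-1, -3))))) = Mul(4, Add(3, Mul(-2, Add(2, 3)))) = Mul(4, Add(3, Mul(-2, 5))) = Mul(4, Add(3, -10)) = Mul(4, -7) = -28)
Function('I')(R) = Add(-28, Mul(-12, R)) (Function('I')(R) = Add(-28, Mul(-1, Mul(6, Add(R, R)))) = Add(-28, Mul(-1, Mul(6, Mul(2, R)))) = Add(-28, Mul(-1, Mul(12, R))) = Add(-28, Mul(-12, R)))
Mul(Mul(Function('q')(6), -8), Function('I')(6)) = Mul(Mul(Add(5, 6), -8), Add(-28, Mul(-12, 6))) = Mul(Mul(11, -8), Add(-28, -72)) = Mul(-88, -100) = 8800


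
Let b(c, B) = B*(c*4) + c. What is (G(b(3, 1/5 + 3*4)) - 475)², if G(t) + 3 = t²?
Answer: 298180431481/625 ≈ 4.7709e+8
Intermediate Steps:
b(c, B) = c + 4*B*c (b(c, B) = B*(4*c) + c = 4*B*c + c = c + 4*B*c)
G(t) = -3 + t²
(G(b(3, 1/5 + 3*4)) - 475)² = ((-3 + (3*(1 + 4*(1/5 + 3*4)))²) - 475)² = ((-3 + (3*(1 + 4*(⅕ + 12)))²) - 475)² = ((-3 + (3*(1 + 4*(61/5)))²) - 475)² = ((-3 + (3*(1 + 244/5))²) - 475)² = ((-3 + (3*(249/5))²) - 475)² = ((-3 + (747/5)²) - 475)² = ((-3 + 558009/25) - 475)² = (557934/25 - 475)² = (546059/25)² = 298180431481/625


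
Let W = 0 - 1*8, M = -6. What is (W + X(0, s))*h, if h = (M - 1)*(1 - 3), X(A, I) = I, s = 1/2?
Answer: -105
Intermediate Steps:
s = 1/2 ≈ 0.50000
W = -8 (W = 0 - 8 = -8)
h = 14 (h = (-6 - 1)*(1 - 3) = -7*(-2) = 14)
(W + X(0, s))*h = (-8 + 1/2)*14 = -15/2*14 = -105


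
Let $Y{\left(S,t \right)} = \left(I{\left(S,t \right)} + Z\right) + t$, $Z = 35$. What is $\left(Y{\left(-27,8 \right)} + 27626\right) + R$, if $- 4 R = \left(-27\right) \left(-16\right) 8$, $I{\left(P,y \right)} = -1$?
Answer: $26804$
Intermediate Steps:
$R = -864$ ($R = - \frac{\left(-27\right) \left(-16\right) 8}{4} = - \frac{432 \cdot 8}{4} = \left(- \frac{1}{4}\right) 3456 = -864$)
$Y{\left(S,t \right)} = 34 + t$ ($Y{\left(S,t \right)} = \left(-1 + 35\right) + t = 34 + t$)
$\left(Y{\left(-27,8 \right)} + 27626\right) + R = \left(\left(34 + 8\right) + 27626\right) - 864 = \left(42 + 27626\right) - 864 = 27668 - 864 = 26804$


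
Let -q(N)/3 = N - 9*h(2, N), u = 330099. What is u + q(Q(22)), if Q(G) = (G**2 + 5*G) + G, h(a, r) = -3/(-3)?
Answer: 328278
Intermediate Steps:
h(a, r) = 1 (h(a, r) = -3*(-1/3) = 1)
Q(G) = G**2 + 6*G
q(N) = 27 - 3*N (q(N) = -3*(N - 9*1) = -3*(N - 9) = -3*(-9 + N) = 27 - 3*N)
u + q(Q(22)) = 330099 + (27 - 66*(6 + 22)) = 330099 + (27 - 66*28) = 330099 + (27 - 3*616) = 330099 + (27 - 1848) = 330099 - 1821 = 328278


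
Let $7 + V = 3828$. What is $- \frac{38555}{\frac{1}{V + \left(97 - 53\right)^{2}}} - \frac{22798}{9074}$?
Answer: $- \frac{1007037680894}{4537} \approx -2.2196 \cdot 10^{8}$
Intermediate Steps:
$V = 3821$ ($V = -7 + 3828 = 3821$)
$- \frac{38555}{\frac{1}{V + \left(97 - 53\right)^{2}}} - \frac{22798}{9074} = - \frac{38555}{\frac{1}{3821 + \left(97 - 53\right)^{2}}} - \frac{22798}{9074} = - \frac{38555}{\frac{1}{3821 + 44^{2}}} - \frac{11399}{4537} = - \frac{38555}{\frac{1}{3821 + 1936}} - \frac{11399}{4537} = - \frac{38555}{\frac{1}{5757}} - \frac{11399}{4537} = - 38555 \frac{1}{\frac{1}{5757}} - \frac{11399}{4537} = \left(-38555\right) 5757 - \frac{11399}{4537} = -221961135 - \frac{11399}{4537} = - \frac{1007037680894}{4537}$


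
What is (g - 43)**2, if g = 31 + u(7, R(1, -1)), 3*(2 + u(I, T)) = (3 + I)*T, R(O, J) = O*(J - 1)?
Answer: 3844/9 ≈ 427.11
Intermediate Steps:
R(O, J) = O*(-1 + J)
u(I, T) = -2 + T*(3 + I)/3 (u(I, T) = -2 + ((3 + I)*T)/3 = -2 + (T*(3 + I))/3 = -2 + T*(3 + I)/3)
g = 67/3 (g = 31 + (-2 + 1*(-1 - 1) + (1/3)*7*(1*(-1 - 1))) = 31 + (-2 + 1*(-2) + (1/3)*7*(1*(-2))) = 31 + (-2 - 2 + (1/3)*7*(-2)) = 31 + (-2 - 2 - 14/3) = 31 - 26/3 = 67/3 ≈ 22.333)
(g - 43)**2 = (67/3 - 43)**2 = (-62/3)**2 = 3844/9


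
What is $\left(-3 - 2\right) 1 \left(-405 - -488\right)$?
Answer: $-415$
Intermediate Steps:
$\left(-3 - 2\right) 1 \left(-405 - -488\right) = \left(-5\right) 1 \left(-405 + 488\right) = \left(-5\right) 83 = -415$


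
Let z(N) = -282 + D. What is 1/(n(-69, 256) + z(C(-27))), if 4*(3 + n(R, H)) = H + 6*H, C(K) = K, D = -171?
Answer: -⅛ ≈ -0.12500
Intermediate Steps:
n(R, H) = -3 + 7*H/4 (n(R, H) = -3 + (H + 6*H)/4 = -3 + (7*H)/4 = -3 + 7*H/4)
z(N) = -453 (z(N) = -282 - 171 = -453)
1/(n(-69, 256) + z(C(-27))) = 1/((-3 + (7/4)*256) - 453) = 1/((-3 + 448) - 453) = 1/(445 - 453) = 1/(-8) = -⅛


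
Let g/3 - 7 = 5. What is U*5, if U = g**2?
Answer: 6480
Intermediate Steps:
g = 36 (g = 21 + 3*5 = 21 + 15 = 36)
U = 1296 (U = 36**2 = 1296)
U*5 = 1296*5 = 6480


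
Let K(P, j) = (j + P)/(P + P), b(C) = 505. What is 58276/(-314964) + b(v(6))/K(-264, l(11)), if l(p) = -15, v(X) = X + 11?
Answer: 2332381721/2440971 ≈ 955.51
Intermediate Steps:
v(X) = 11 + X
K(P, j) = (P + j)/(2*P) (K(P, j) = (P + j)/((2*P)) = (P + j)*(1/(2*P)) = (P + j)/(2*P))
58276/(-314964) + b(v(6))/K(-264, l(11)) = 58276/(-314964) + 505/(((½)*(-264 - 15)/(-264))) = 58276*(-1/314964) + 505/(((½)*(-1/264)*(-279))) = -14569/78741 + 505/(93/176) = -14569/78741 + 505*(176/93) = -14569/78741 + 88880/93 = 2332381721/2440971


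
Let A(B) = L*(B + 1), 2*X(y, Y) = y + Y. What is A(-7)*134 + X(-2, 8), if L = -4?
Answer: 3219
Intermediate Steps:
X(y, Y) = Y/2 + y/2 (X(y, Y) = (y + Y)/2 = (Y + y)/2 = Y/2 + y/2)
A(B) = -4 - 4*B (A(B) = -4*(B + 1) = -4*(1 + B) = -4 - 4*B)
A(-7)*134 + X(-2, 8) = (-4 - 4*(-7))*134 + ((1/2)*8 + (1/2)*(-2)) = (-4 + 28)*134 + (4 - 1) = 24*134 + 3 = 3216 + 3 = 3219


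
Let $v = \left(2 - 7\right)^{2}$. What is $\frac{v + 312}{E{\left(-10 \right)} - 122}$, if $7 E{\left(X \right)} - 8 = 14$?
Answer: $- \frac{2359}{832} \approx -2.8353$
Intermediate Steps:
$E{\left(X \right)} = \frac{22}{7}$ ($E{\left(X \right)} = \frac{8}{7} + \frac{1}{7} \cdot 14 = \frac{8}{7} + 2 = \frac{22}{7}$)
$v = 25$ ($v = \left(-5\right)^{2} = 25$)
$\frac{v + 312}{E{\left(-10 \right)} - 122} = \frac{25 + 312}{\frac{22}{7} - 122} = \frac{337}{- \frac{832}{7}} = 337 \left(- \frac{7}{832}\right) = - \frac{2359}{832}$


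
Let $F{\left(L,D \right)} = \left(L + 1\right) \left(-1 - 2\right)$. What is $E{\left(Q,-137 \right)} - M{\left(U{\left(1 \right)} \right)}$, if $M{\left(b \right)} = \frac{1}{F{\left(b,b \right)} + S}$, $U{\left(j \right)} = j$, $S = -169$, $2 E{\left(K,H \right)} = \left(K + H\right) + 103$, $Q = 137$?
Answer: $\frac{18027}{350} \approx 51.506$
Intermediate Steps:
$E{\left(K,H \right)} = \frac{103}{2} + \frac{H}{2} + \frac{K}{2}$ ($E{\left(K,H \right)} = \frac{\left(K + H\right) + 103}{2} = \frac{\left(H + K\right) + 103}{2} = \frac{103 + H + K}{2} = \frac{103}{2} + \frac{H}{2} + \frac{K}{2}$)
$F{\left(L,D \right)} = -3 - 3 L$ ($F{\left(L,D \right)} = \left(1 + L\right) \left(-3\right) = -3 - 3 L$)
$M{\left(b \right)} = \frac{1}{-172 - 3 b}$ ($M{\left(b \right)} = \frac{1}{\left(-3 - 3 b\right) - 169} = \frac{1}{-172 - 3 b}$)
$E{\left(Q,-137 \right)} - M{\left(U{\left(1 \right)} \right)} = \left(\frac{103}{2} + \frac{1}{2} \left(-137\right) + \frac{1}{2} \cdot 137\right) - - \frac{1}{172 + 3 \cdot 1} = \left(\frac{103}{2} - \frac{137}{2} + \frac{137}{2}\right) - - \frac{1}{172 + 3} = \frac{103}{2} - - \frac{1}{175} = \frac{103}{2} + \frac{1}{175} = \frac{18027}{350}$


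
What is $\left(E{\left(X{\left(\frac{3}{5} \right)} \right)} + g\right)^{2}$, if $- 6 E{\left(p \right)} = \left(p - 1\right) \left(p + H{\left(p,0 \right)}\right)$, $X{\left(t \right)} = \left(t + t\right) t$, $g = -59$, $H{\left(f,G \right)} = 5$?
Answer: $\frac{48509622001}{14062500} \approx 3449.6$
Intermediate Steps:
$X{\left(t \right)} = 2 t^{2}$ ($X{\left(t \right)} = 2 t t = 2 t^{2}$)
$E{\left(p \right)} = - \frac{\left(-1 + p\right) \left(5 + p\right)}{6}$ ($E{\left(p \right)} = - \frac{\left(p - 1\right) \left(p + 5\right)}{6} = - \frac{\left(-1 + p\right) \left(5 + p\right)}{6}$)
$\left(E{\left(X{\left(\frac{3}{5} \right)} \right)} + g\right)^{2} = \left(\left(\frac{5}{6} - \frac{2 \cdot 2 \left(\frac{3}{5}\right)^{2}}{3} - \frac{\left(2 \left(\frac{3}{5}\right)^{2}\right)^{2}}{6}\right) - 59\right)^{2} = \left(\left(\frac{5}{6} - \frac{2 \cdot 2 \cdot \frac{9}{25}}{3} - \frac{\left(2 \cdot \frac{9}{25}\right)^{2}}{6}\right) - 59\right)^{2} = \left(\left(\frac{5}{6} - \frac{12}{25} - \frac{\left(\frac{18}{25}\right)^{2}}{6}\right) - 59\right)^{2} = \left(\left(\frac{5}{6} - \frac{12}{25} - \frac{54}{625}\right) - 59\right)^{2} = \left(\frac{1001}{3750} - 59\right)^{2} = \left(- \frac{220249}{3750}\right)^{2} = \frac{48509622001}{14062500}$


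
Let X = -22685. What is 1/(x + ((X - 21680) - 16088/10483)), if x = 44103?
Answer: -10483/2762634 ≈ -0.0037946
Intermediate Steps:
1/(x + ((X - 21680) - 16088/10483)) = 1/(44103 + ((-22685 - 21680) - 16088/10483)) = 1/(44103 + (-44365 - 16088*1/10483)) = 1/(44103 + (-44365 - 16088/10483)) = 1/(44103 - 465094383/10483) = 1/(-2762634/10483) = -10483/2762634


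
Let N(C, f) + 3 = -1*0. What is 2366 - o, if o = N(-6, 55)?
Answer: 2369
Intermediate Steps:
N(C, f) = -3 (N(C, f) = -3 - 1*0 = -3 + 0 = -3)
o = -3
2366 - o = 2366 - 1*(-3) = 2366 + 3 = 2369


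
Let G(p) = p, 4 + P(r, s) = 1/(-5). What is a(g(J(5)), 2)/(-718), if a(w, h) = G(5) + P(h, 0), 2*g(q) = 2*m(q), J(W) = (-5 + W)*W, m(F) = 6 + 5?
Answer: -2/1795 ≈ -0.0011142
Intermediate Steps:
P(r, s) = -21/5 (P(r, s) = -4 + 1/(-5) = -4 - ⅕ = -21/5)
m(F) = 11
J(W) = W*(-5 + W)
g(q) = 11 (g(q) = (2*11)/2 = (½)*22 = 11)
a(w, h) = ⅘ (a(w, h) = 5 - 21/5 = ⅘)
a(g(J(5)), 2)/(-718) = (⅘)/(-718) = (⅘)*(-1/718) = -2/1795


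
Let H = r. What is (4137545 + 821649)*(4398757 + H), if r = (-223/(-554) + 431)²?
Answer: 3489210715270903337/153458 ≈ 2.2737e+13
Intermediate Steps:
r = 57119566009/306916 (r = (-223*(-1/554) + 431)² = (223/554 + 431)² = (238997/554)² = 57119566009/306916 ≈ 1.8611e+5)
H = 57119566009/306916 ≈ 1.8611e+5
(4137545 + 821649)*(4398757 + H) = (4137545 + 821649)*(4398757 + 57119566009/306916) = 4959194*(1407168469421/306916) = 3489210715270903337/153458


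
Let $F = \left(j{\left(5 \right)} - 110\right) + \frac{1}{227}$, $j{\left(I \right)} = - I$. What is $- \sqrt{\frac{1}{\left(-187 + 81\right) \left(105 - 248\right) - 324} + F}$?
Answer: $- \frac{i \sqrt{1303914793832862}}{3367318} \approx - 10.724 i$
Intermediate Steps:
$F = - \frac{26104}{227}$ ($F = \left(\left(-1\right) 5 - 110\right) + \frac{1}{227} = \left(-5 - 110\right) + \frac{1}{227} = -115 + \frac{1}{227} = - \frac{26104}{227} \approx -115.0$)
$- \sqrt{\frac{1}{\left(-187 + 81\right) \left(105 - 248\right) - 324} + F} = - \sqrt{\frac{1}{\left(-187 + 81\right) \left(105 - 248\right) - 324} - \frac{26104}{227}} = - \sqrt{\frac{1}{\left(-106\right) \left(-143\right) - 324} - \frac{26104}{227}} = - \sqrt{\frac{1}{15158 - 324} - \frac{26104}{227}} = - \sqrt{\frac{1}{14834} - \frac{26104}{227}} = - \sqrt{- \frac{387226509}{3367318}} = - \frac{i \sqrt{1303914793832862}}{3367318}$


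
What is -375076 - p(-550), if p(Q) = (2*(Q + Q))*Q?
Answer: -1585076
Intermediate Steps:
p(Q) = 4*Q**2 (p(Q) = (2*(2*Q))*Q = (4*Q)*Q = 4*Q**2)
-375076 - p(-550) = -375076 - 4*(-550)**2 = -375076 - 4*302500 = -375076 - 1*1210000 = -375076 - 1210000 = -1585076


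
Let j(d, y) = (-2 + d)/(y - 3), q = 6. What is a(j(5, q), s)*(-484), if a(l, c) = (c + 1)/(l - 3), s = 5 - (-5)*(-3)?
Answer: -2178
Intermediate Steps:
j(d, y) = (-2 + d)/(-3 + y)
s = -10 (s = 5 - 1*15 = 5 - 15 = -10)
a(l, c) = (1 + c)/(-3 + l)
a(j(5, q), s)*(-484) = ((1 - 10)/(-3 + (-2 + 5)/(-3 + 6)))*(-484) = (-9/(-3 + 3/3))*(-484) = (-9/(-3 + (⅓)*3))*(-484) = (-9/(-3 + 1))*(-484) = (-9/(-2))*(-484) = -½*(-9)*(-484) = (9/2)*(-484) = -2178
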